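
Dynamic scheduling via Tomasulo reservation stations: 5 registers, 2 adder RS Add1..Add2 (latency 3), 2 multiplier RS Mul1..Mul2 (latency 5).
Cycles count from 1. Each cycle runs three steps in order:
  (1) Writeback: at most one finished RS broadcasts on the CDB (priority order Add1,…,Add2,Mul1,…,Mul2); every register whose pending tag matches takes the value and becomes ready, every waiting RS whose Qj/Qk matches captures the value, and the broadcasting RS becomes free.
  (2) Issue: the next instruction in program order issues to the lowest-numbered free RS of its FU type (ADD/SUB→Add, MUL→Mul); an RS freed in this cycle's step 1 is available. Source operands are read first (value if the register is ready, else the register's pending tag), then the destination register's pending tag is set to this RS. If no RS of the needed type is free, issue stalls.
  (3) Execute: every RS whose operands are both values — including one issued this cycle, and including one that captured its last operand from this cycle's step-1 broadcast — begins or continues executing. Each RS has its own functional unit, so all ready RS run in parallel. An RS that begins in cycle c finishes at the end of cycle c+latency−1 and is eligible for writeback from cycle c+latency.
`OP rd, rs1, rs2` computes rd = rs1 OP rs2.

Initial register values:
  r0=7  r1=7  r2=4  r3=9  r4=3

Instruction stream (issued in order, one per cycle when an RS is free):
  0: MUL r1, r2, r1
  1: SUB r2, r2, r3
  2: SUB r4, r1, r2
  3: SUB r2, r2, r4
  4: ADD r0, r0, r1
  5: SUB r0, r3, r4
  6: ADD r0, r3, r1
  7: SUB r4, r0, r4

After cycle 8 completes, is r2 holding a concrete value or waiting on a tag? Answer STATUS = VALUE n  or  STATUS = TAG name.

STATUS = TAG Add1

c1: issue MUL r1<-Mul1 | r0:7,r1:Mul1,r2:4,r3:9,r4:3
c2: issue SUB r2<-Add1 | r0:7,r1:Mul1,r2:Add1,r3:9,r4:3
c3: issue SUB r4<-Add2 | r0:7,r1:Mul1,r2:Add1,r3:9,r4:Add2
c4: stall | r0:7,r1:Mul1,r2:Add1,r3:9,r4:Add2
c5: CDB Add1=-5; issue SUB r2<-Add1 | r0:7,r1:Mul1,r2:Add1,r3:9,r4:Add2
c6: CDB Mul1=28; stall | r0:7,r1:28,r2:Add1,r3:9,r4:Add2
c7: stall | r0:7,r1:28,r2:Add1,r3:9,r4:Add2
c8: stall | r0:7,r1:28,r2:Add1,r3:9,r4:Add2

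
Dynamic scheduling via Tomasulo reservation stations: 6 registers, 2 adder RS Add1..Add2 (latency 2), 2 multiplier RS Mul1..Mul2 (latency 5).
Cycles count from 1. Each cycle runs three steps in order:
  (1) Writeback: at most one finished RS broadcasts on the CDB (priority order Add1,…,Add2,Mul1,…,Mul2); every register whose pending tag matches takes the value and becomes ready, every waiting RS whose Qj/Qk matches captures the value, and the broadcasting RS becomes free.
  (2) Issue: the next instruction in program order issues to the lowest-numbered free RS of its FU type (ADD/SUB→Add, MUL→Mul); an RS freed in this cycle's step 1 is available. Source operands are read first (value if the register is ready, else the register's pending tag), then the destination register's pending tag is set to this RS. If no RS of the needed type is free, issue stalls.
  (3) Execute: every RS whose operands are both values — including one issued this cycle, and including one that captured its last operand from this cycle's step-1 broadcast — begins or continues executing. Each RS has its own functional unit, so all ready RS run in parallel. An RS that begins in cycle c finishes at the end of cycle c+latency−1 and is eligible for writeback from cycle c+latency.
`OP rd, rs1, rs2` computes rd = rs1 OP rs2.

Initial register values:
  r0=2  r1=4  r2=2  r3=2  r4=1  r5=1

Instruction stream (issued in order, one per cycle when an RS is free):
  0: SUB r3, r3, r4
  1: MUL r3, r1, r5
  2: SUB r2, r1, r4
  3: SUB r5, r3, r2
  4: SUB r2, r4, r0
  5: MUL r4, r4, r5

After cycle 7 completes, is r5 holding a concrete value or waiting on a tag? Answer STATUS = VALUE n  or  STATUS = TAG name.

STATUS = TAG Add2

cycle 1: issue SUB r3<-Add1 // r0:2,r1:4,r2:2,r3:Add1,r4:1,r5:1
cycle 2: issue MUL r3<-Mul1 // r0:2,r1:4,r2:2,r3:Mul1,r4:1,r5:1
cycle 3: CDB Add1=1; issue SUB r2<-Add1 // r0:2,r1:4,r2:Add1,r3:Mul1,r4:1,r5:1
cycle 4: issue SUB r5<-Add2 // r0:2,r1:4,r2:Add1,r3:Mul1,r4:1,r5:Add2
cycle 5: CDB Add1=3; issue SUB r2<-Add1 // r0:2,r1:4,r2:Add1,r3:Mul1,r4:1,r5:Add2
cycle 6: issue MUL r4<-Mul2 // r0:2,r1:4,r2:Add1,r3:Mul1,r4:Mul2,r5:Add2
cycle 7: CDB Add1=-1 // r0:2,r1:4,r2:-1,r3:Mul1,r4:Mul2,r5:Add2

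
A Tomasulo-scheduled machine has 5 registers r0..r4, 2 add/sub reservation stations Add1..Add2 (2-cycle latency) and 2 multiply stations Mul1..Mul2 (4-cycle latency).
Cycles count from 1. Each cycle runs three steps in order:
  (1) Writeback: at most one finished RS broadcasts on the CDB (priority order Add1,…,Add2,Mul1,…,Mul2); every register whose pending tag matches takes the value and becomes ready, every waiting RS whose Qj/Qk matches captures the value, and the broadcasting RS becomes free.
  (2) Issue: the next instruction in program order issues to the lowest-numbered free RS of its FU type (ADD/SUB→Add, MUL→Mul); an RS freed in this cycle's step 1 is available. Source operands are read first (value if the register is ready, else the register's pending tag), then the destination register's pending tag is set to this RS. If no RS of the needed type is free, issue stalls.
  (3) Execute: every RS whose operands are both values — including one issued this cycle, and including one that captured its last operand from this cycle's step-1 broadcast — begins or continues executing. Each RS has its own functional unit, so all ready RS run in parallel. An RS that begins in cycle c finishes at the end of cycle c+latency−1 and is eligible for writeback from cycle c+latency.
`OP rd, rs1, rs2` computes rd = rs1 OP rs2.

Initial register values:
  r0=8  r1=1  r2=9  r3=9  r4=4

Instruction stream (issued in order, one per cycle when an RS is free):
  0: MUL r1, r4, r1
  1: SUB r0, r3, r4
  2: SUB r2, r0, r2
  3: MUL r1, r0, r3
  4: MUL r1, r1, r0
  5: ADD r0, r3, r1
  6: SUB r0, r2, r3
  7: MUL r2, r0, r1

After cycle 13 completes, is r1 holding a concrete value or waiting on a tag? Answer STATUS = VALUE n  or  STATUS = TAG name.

  c1: issue MUL r1<-Mul1  regs: r0:8,r1:Mul1,r2:9,r3:9,r4:4
  c2: issue SUB r0<-Add1  regs: r0:Add1,r1:Mul1,r2:9,r3:9,r4:4
  c3: issue SUB r2<-Add2  regs: r0:Add1,r1:Mul1,r2:Add2,r3:9,r4:4
  c4: CDB Add1=5; issue MUL r1<-Mul2  regs: r0:5,r1:Mul2,r2:Add2,r3:9,r4:4
  c5: CDB Mul1=4; issue MUL r1<-Mul1  regs: r0:5,r1:Mul1,r2:Add2,r3:9,r4:4
  c6: CDB Add2=-4; issue ADD r0<-Add1  regs: r0:Add1,r1:Mul1,r2:-4,r3:9,r4:4
  c7: issue SUB r0<-Add2  regs: r0:Add2,r1:Mul1,r2:-4,r3:9,r4:4
  c8: CDB Mul2=45; issue MUL r2<-Mul2  regs: r0:Add2,r1:Mul1,r2:Mul2,r3:9,r4:4
  c9: CDB Add2=-13  regs: r0:-13,r1:Mul1,r2:Mul2,r3:9,r4:4
  c10: -  regs: r0:-13,r1:Mul1,r2:Mul2,r3:9,r4:4
  c11: -  regs: r0:-13,r1:Mul1,r2:Mul2,r3:9,r4:4
  c12: CDB Mul1=225  regs: r0:-13,r1:225,r2:Mul2,r3:9,r4:4
  c13: -  regs: r0:-13,r1:225,r2:Mul2,r3:9,r4:4

STATUS = VALUE 225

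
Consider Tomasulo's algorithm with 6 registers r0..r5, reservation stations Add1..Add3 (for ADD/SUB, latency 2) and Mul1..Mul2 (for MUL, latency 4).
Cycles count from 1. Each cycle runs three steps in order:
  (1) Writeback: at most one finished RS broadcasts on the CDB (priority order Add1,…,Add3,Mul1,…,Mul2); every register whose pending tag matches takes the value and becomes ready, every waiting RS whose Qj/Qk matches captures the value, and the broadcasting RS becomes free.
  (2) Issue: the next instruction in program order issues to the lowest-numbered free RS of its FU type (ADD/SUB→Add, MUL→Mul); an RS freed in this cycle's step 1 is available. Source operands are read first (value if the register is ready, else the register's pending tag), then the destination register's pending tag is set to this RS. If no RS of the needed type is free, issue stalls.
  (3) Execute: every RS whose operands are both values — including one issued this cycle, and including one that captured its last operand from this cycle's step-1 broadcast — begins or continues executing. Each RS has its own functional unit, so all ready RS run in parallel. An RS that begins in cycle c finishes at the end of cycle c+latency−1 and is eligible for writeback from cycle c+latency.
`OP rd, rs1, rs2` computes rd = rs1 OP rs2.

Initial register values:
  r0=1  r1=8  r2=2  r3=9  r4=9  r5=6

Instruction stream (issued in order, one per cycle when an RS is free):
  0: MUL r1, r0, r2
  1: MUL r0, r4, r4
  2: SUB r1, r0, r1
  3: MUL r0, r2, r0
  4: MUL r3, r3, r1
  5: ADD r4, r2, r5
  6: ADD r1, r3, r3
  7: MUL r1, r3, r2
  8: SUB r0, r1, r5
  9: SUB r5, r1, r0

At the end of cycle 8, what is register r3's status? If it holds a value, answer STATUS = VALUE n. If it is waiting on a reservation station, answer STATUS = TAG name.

c1: issue MUL r1<-Mul1 | r0:1,r1:Mul1,r2:2,r3:9,r4:9,r5:6
c2: issue MUL r0<-Mul2 | r0:Mul2,r1:Mul1,r2:2,r3:9,r4:9,r5:6
c3: issue SUB r1<-Add1 | r0:Mul2,r1:Add1,r2:2,r3:9,r4:9,r5:6
c4: stall | r0:Mul2,r1:Add1,r2:2,r3:9,r4:9,r5:6
c5: CDB Mul1=2; issue MUL r0<-Mul1 | r0:Mul1,r1:Add1,r2:2,r3:9,r4:9,r5:6
c6: CDB Mul2=81; issue MUL r3<-Mul2 | r0:Mul1,r1:Add1,r2:2,r3:Mul2,r4:9,r5:6
c7: issue ADD r4<-Add2 | r0:Mul1,r1:Add1,r2:2,r3:Mul2,r4:Add2,r5:6
c8: CDB Add1=79; issue ADD r1<-Add1 | r0:Mul1,r1:Add1,r2:2,r3:Mul2,r4:Add2,r5:6

STATUS = TAG Mul2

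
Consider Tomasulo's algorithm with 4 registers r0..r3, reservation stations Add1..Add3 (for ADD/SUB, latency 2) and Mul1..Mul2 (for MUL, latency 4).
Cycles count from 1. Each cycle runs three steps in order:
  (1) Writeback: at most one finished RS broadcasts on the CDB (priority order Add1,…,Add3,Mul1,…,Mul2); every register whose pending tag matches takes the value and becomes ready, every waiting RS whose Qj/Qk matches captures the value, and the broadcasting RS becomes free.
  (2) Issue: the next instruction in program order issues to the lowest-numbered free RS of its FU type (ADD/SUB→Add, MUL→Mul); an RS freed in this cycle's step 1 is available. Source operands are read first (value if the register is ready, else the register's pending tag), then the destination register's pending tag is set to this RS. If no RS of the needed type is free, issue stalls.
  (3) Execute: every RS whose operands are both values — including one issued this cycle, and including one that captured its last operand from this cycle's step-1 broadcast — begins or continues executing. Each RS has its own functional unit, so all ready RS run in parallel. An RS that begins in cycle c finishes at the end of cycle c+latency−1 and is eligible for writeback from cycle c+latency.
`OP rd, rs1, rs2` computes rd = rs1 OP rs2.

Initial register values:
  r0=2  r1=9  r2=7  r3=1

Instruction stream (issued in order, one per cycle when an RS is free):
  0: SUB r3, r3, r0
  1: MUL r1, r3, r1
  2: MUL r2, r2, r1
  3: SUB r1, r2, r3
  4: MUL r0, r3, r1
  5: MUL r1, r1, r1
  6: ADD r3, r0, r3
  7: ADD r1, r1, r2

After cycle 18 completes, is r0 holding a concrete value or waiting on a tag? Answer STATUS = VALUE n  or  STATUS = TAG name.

  c1: issue SUB r3<-Add1  regs: r0:2,r1:9,r2:7,r3:Add1
  c2: issue MUL r1<-Mul1  regs: r0:2,r1:Mul1,r2:7,r3:Add1
  c3: CDB Add1=-1; issue MUL r2<-Mul2  regs: r0:2,r1:Mul1,r2:Mul2,r3:-1
  c4: issue SUB r1<-Add1  regs: r0:2,r1:Add1,r2:Mul2,r3:-1
  c5: stall  regs: r0:2,r1:Add1,r2:Mul2,r3:-1
  c6: stall  regs: r0:2,r1:Add1,r2:Mul2,r3:-1
  c7: CDB Mul1=-9; issue MUL r0<-Mul1  regs: r0:Mul1,r1:Add1,r2:Mul2,r3:-1
  c8: stall  regs: r0:Mul1,r1:Add1,r2:Mul2,r3:-1
  c9: stall  regs: r0:Mul1,r1:Add1,r2:Mul2,r3:-1
  c10: stall  regs: r0:Mul1,r1:Add1,r2:Mul2,r3:-1
  c11: CDB Mul2=-63; issue MUL r1<-Mul2  regs: r0:Mul1,r1:Mul2,r2:-63,r3:-1
  c12: issue ADD r3<-Add2  regs: r0:Mul1,r1:Mul2,r2:-63,r3:Add2
  c13: CDB Add1=-62; issue ADD r1<-Add1  regs: r0:Mul1,r1:Add1,r2:-63,r3:Add2
  c14: -  regs: r0:Mul1,r1:Add1,r2:-63,r3:Add2
  c15: -  regs: r0:Mul1,r1:Add1,r2:-63,r3:Add2
  c16: -  regs: r0:Mul1,r1:Add1,r2:-63,r3:Add2
  c17: CDB Mul1=62  regs: r0:62,r1:Add1,r2:-63,r3:Add2
  c18: CDB Mul2=3844  regs: r0:62,r1:Add1,r2:-63,r3:Add2

STATUS = VALUE 62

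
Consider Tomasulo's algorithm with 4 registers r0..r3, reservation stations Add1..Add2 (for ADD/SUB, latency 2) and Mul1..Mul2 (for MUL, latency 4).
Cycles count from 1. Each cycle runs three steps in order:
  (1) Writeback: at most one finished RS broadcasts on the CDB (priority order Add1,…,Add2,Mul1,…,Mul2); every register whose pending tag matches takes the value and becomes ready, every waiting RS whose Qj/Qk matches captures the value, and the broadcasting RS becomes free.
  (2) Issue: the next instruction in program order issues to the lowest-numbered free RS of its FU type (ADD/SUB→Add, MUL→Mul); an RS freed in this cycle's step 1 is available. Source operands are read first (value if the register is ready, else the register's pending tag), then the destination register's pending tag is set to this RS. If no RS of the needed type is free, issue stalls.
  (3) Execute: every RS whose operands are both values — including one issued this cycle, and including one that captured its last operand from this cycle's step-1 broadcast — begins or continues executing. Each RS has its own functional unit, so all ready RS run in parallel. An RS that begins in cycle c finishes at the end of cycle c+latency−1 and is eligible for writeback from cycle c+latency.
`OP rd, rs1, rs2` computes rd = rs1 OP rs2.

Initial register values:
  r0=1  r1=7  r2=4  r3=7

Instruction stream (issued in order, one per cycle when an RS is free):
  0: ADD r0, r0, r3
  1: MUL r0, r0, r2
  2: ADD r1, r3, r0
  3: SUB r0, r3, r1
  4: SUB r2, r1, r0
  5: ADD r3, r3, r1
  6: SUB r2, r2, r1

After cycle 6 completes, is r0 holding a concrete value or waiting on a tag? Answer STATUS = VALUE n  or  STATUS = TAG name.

c1: issue ADD r0<-Add1 | r0:Add1,r1:7,r2:4,r3:7
c2: issue MUL r0<-Mul1 | r0:Mul1,r1:7,r2:4,r3:7
c3: CDB Add1=8; issue ADD r1<-Add1 | r0:Mul1,r1:Add1,r2:4,r3:7
c4: issue SUB r0<-Add2 | r0:Add2,r1:Add1,r2:4,r3:7
c5: stall | r0:Add2,r1:Add1,r2:4,r3:7
c6: stall | r0:Add2,r1:Add1,r2:4,r3:7

STATUS = TAG Add2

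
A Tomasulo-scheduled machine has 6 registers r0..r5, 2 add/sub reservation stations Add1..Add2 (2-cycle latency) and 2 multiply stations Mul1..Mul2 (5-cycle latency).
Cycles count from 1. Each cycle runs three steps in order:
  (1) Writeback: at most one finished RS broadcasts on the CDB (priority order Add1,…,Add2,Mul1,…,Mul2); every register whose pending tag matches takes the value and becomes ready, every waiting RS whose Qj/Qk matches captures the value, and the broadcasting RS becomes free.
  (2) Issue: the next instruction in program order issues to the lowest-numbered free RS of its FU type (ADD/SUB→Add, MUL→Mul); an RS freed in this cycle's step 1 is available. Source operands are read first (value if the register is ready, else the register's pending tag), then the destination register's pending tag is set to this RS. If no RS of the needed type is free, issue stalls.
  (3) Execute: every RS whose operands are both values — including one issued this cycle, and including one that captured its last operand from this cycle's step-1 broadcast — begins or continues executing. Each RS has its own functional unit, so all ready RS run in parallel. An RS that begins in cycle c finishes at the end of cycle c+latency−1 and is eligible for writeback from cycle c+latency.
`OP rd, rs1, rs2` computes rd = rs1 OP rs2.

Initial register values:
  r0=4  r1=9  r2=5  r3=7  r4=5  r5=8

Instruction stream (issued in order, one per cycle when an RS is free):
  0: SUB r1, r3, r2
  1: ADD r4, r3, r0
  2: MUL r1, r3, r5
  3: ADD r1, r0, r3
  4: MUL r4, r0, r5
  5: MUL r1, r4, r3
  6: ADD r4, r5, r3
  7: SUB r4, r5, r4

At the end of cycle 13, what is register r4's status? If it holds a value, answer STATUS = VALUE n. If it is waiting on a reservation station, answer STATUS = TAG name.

STATUS = VALUE -7

  c1: issue SUB r1<-Add1  regs: r0:4,r1:Add1,r2:5,r3:7,r4:5,r5:8
  c2: issue ADD r4<-Add2  regs: r0:4,r1:Add1,r2:5,r3:7,r4:Add2,r5:8
  c3: CDB Add1=2; issue MUL r1<-Mul1  regs: r0:4,r1:Mul1,r2:5,r3:7,r4:Add2,r5:8
  c4: CDB Add2=11; issue ADD r1<-Add1  regs: r0:4,r1:Add1,r2:5,r3:7,r4:11,r5:8
  c5: issue MUL r4<-Mul2  regs: r0:4,r1:Add1,r2:5,r3:7,r4:Mul2,r5:8
  c6: CDB Add1=11; stall  regs: r0:4,r1:11,r2:5,r3:7,r4:Mul2,r5:8
  c7: stall  regs: r0:4,r1:11,r2:5,r3:7,r4:Mul2,r5:8
  c8: CDB Mul1=56; issue MUL r1<-Mul1  regs: r0:4,r1:Mul1,r2:5,r3:7,r4:Mul2,r5:8
  c9: issue ADD r4<-Add1  regs: r0:4,r1:Mul1,r2:5,r3:7,r4:Add1,r5:8
  c10: CDB Mul2=32; issue SUB r4<-Add2  regs: r0:4,r1:Mul1,r2:5,r3:7,r4:Add2,r5:8
  c11: CDB Add1=15  regs: r0:4,r1:Mul1,r2:5,r3:7,r4:Add2,r5:8
  c12: -  regs: r0:4,r1:Mul1,r2:5,r3:7,r4:Add2,r5:8
  c13: CDB Add2=-7  regs: r0:4,r1:Mul1,r2:5,r3:7,r4:-7,r5:8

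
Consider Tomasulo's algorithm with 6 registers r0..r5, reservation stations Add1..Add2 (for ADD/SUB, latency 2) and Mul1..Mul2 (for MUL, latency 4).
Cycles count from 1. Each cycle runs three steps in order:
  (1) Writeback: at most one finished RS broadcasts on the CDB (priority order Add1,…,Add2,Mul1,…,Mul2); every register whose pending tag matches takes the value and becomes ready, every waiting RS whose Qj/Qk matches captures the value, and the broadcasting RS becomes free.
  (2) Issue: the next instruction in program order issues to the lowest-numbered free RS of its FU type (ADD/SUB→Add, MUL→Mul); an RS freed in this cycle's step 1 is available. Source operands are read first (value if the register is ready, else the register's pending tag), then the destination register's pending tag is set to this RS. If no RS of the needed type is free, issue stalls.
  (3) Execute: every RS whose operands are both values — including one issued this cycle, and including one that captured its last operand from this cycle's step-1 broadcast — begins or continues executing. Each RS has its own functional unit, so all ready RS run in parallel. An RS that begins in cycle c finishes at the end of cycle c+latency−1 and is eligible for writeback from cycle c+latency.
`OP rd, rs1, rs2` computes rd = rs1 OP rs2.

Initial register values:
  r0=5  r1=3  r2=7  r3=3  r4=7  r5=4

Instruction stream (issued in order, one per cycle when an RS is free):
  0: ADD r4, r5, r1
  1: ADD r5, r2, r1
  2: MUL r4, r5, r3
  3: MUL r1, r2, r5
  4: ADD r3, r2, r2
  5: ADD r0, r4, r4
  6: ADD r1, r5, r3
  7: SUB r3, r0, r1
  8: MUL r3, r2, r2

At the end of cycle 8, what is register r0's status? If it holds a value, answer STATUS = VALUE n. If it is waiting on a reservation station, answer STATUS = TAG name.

STATUS = TAG Add2

cycle 1: issue ADD r4<-Add1 // r0:5,r1:3,r2:7,r3:3,r4:Add1,r5:4
cycle 2: issue ADD r5<-Add2 // r0:5,r1:3,r2:7,r3:3,r4:Add1,r5:Add2
cycle 3: CDB Add1=7; issue MUL r4<-Mul1 // r0:5,r1:3,r2:7,r3:3,r4:Mul1,r5:Add2
cycle 4: CDB Add2=10; issue MUL r1<-Mul2 // r0:5,r1:Mul2,r2:7,r3:3,r4:Mul1,r5:10
cycle 5: issue ADD r3<-Add1 // r0:5,r1:Mul2,r2:7,r3:Add1,r4:Mul1,r5:10
cycle 6: issue ADD r0<-Add2 // r0:Add2,r1:Mul2,r2:7,r3:Add1,r4:Mul1,r5:10
cycle 7: CDB Add1=14; issue ADD r1<-Add1 // r0:Add2,r1:Add1,r2:7,r3:14,r4:Mul1,r5:10
cycle 8: CDB Mul1=30; stall // r0:Add2,r1:Add1,r2:7,r3:14,r4:30,r5:10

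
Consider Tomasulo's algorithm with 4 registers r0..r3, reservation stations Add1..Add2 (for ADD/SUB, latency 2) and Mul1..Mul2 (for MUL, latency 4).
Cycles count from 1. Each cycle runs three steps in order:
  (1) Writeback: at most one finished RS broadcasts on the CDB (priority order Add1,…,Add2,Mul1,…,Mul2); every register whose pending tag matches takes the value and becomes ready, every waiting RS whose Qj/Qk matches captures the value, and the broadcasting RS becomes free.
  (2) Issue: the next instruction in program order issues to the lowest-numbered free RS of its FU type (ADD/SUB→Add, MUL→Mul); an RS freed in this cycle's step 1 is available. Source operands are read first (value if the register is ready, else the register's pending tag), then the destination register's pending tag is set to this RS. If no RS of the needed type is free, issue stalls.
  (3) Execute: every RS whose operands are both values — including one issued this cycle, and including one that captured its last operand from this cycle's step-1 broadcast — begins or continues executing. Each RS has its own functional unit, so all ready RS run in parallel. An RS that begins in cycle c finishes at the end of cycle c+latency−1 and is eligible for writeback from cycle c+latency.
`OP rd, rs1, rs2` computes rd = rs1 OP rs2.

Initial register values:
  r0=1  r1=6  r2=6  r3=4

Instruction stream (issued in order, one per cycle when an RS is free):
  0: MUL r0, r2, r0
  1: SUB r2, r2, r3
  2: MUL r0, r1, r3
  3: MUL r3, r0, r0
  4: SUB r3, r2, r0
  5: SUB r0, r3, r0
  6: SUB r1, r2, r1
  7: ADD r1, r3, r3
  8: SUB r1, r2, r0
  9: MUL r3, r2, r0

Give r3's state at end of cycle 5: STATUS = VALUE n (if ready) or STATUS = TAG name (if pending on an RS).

STATUS = TAG Mul1

c1: issue MUL r0<-Mul1 | r0:Mul1,r1:6,r2:6,r3:4
c2: issue SUB r2<-Add1 | r0:Mul1,r1:6,r2:Add1,r3:4
c3: issue MUL r0<-Mul2 | r0:Mul2,r1:6,r2:Add1,r3:4
c4: CDB Add1=2; stall | r0:Mul2,r1:6,r2:2,r3:4
c5: CDB Mul1=6; issue MUL r3<-Mul1 | r0:Mul2,r1:6,r2:2,r3:Mul1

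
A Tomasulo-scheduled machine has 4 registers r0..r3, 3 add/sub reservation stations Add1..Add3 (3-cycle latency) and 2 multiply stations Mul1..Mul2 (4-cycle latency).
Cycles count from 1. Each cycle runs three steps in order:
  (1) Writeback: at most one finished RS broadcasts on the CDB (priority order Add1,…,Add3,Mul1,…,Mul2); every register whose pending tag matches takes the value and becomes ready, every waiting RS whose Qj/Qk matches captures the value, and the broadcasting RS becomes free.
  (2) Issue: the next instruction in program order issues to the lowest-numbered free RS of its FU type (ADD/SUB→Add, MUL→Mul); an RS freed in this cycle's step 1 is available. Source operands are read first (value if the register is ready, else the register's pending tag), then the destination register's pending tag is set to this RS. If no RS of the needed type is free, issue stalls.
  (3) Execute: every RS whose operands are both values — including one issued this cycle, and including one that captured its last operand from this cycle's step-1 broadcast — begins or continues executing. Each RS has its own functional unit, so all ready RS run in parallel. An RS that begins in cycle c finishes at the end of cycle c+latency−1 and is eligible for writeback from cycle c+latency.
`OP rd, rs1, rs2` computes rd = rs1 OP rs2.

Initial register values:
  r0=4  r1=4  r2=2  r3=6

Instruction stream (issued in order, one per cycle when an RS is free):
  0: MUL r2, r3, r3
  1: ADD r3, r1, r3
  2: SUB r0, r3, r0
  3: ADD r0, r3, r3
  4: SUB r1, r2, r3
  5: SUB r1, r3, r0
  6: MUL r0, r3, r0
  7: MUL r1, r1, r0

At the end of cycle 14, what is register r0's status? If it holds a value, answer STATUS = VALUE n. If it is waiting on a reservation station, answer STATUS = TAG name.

STATUS = VALUE 200

cycle 1: issue MUL r2<-Mul1 // r0:4,r1:4,r2:Mul1,r3:6
cycle 2: issue ADD r3<-Add1 // r0:4,r1:4,r2:Mul1,r3:Add1
cycle 3: issue SUB r0<-Add2 // r0:Add2,r1:4,r2:Mul1,r3:Add1
cycle 4: issue ADD r0<-Add3 // r0:Add3,r1:4,r2:Mul1,r3:Add1
cycle 5: CDB Add1=10; issue SUB r1<-Add1 // r0:Add3,r1:Add1,r2:Mul1,r3:10
cycle 6: CDB Mul1=36; stall // r0:Add3,r1:Add1,r2:36,r3:10
cycle 7: stall // r0:Add3,r1:Add1,r2:36,r3:10
cycle 8: CDB Add2=6; issue SUB r1<-Add2 // r0:Add3,r1:Add2,r2:36,r3:10
cycle 9: CDB Add1=26; issue MUL r0<-Mul1 // r0:Mul1,r1:Add2,r2:36,r3:10
cycle 10: CDB Add3=20; issue MUL r1<-Mul2 // r0:Mul1,r1:Mul2,r2:36,r3:10
cycle 11: - // r0:Mul1,r1:Mul2,r2:36,r3:10
cycle 12: - // r0:Mul1,r1:Mul2,r2:36,r3:10
cycle 13: CDB Add2=-10 // r0:Mul1,r1:Mul2,r2:36,r3:10
cycle 14: CDB Mul1=200 // r0:200,r1:Mul2,r2:36,r3:10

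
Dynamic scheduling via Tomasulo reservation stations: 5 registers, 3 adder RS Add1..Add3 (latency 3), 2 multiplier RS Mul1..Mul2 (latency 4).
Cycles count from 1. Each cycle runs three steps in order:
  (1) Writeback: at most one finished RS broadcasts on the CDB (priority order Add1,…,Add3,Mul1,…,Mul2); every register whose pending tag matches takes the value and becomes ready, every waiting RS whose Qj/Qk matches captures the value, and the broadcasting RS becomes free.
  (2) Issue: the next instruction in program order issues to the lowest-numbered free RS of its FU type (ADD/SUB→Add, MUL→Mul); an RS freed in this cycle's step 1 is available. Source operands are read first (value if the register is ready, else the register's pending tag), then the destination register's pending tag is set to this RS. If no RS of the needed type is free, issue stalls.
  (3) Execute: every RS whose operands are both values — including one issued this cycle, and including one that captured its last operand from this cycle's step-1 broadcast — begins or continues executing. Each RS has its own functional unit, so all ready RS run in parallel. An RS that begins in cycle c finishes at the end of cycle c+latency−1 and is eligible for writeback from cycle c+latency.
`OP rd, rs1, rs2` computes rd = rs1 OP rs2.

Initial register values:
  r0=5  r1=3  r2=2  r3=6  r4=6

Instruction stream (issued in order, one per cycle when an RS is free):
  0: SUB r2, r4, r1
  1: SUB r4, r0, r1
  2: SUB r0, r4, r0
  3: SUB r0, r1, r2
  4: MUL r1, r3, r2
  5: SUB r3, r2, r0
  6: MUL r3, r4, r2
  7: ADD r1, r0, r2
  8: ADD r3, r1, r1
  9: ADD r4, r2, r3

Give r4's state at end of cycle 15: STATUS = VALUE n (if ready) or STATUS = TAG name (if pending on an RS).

c1: issue SUB r2<-Add1 | r0:5,r1:3,r2:Add1,r3:6,r4:6
c2: issue SUB r4<-Add2 | r0:5,r1:3,r2:Add1,r3:6,r4:Add2
c3: issue SUB r0<-Add3 | r0:Add3,r1:3,r2:Add1,r3:6,r4:Add2
c4: CDB Add1=3; issue SUB r0<-Add1 | r0:Add1,r1:3,r2:3,r3:6,r4:Add2
c5: CDB Add2=2; issue MUL r1<-Mul1 | r0:Add1,r1:Mul1,r2:3,r3:6,r4:2
c6: issue SUB r3<-Add2 | r0:Add1,r1:Mul1,r2:3,r3:Add2,r4:2
c7: CDB Add1=0; issue MUL r3<-Mul2 | r0:0,r1:Mul1,r2:3,r3:Mul2,r4:2
c8: CDB Add3=-3; issue ADD r1<-Add1 | r0:0,r1:Add1,r2:3,r3:Mul2,r4:2
c9: CDB Mul1=18; issue ADD r3<-Add3 | r0:0,r1:Add1,r2:3,r3:Add3,r4:2
c10: CDB Add2=3; issue ADD r4<-Add2 | r0:0,r1:Add1,r2:3,r3:Add3,r4:Add2
c11: CDB Add1=3 | r0:0,r1:3,r2:3,r3:Add3,r4:Add2
c12: CDB Mul2=6 | r0:0,r1:3,r2:3,r3:Add3,r4:Add2
c13: - | r0:0,r1:3,r2:3,r3:Add3,r4:Add2
c14: CDB Add3=6 | r0:0,r1:3,r2:3,r3:6,r4:Add2
c15: - | r0:0,r1:3,r2:3,r3:6,r4:Add2

STATUS = TAG Add2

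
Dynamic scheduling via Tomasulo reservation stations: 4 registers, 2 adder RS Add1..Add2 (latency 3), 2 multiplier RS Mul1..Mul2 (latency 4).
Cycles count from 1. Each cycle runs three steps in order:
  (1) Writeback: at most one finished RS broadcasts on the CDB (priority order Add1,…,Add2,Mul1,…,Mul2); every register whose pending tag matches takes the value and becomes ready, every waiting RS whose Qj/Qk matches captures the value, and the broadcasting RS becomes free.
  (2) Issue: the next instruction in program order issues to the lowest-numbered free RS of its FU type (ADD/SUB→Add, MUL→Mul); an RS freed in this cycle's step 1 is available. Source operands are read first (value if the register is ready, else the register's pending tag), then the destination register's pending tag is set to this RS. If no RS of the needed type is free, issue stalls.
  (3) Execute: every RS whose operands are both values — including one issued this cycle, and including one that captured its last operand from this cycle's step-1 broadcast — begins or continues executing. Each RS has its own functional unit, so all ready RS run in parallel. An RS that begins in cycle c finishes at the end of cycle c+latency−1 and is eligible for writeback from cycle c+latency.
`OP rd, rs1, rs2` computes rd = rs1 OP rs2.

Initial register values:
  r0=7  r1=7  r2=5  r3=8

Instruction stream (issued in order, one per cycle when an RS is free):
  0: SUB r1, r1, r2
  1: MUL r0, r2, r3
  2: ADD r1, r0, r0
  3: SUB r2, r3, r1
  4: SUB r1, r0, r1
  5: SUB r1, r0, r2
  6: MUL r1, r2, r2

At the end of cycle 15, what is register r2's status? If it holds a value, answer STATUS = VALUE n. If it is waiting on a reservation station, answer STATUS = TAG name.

STATUS = VALUE -72

cycle 1: issue SUB r1<-Add1 // r0:7,r1:Add1,r2:5,r3:8
cycle 2: issue MUL r0<-Mul1 // r0:Mul1,r1:Add1,r2:5,r3:8
cycle 3: issue ADD r1<-Add2 // r0:Mul1,r1:Add2,r2:5,r3:8
cycle 4: CDB Add1=2; issue SUB r2<-Add1 // r0:Mul1,r1:Add2,r2:Add1,r3:8
cycle 5: stall // r0:Mul1,r1:Add2,r2:Add1,r3:8
cycle 6: CDB Mul1=40; stall // r0:40,r1:Add2,r2:Add1,r3:8
cycle 7: stall // r0:40,r1:Add2,r2:Add1,r3:8
cycle 8: stall // r0:40,r1:Add2,r2:Add1,r3:8
cycle 9: CDB Add2=80; issue SUB r1<-Add2 // r0:40,r1:Add2,r2:Add1,r3:8
cycle 10: stall // r0:40,r1:Add2,r2:Add1,r3:8
cycle 11: stall // r0:40,r1:Add2,r2:Add1,r3:8
cycle 12: CDB Add1=-72; issue SUB r1<-Add1 // r0:40,r1:Add1,r2:-72,r3:8
cycle 13: CDB Add2=-40; issue MUL r1<-Mul1 // r0:40,r1:Mul1,r2:-72,r3:8
cycle 14: - // r0:40,r1:Mul1,r2:-72,r3:8
cycle 15: CDB Add1=112 // r0:40,r1:Mul1,r2:-72,r3:8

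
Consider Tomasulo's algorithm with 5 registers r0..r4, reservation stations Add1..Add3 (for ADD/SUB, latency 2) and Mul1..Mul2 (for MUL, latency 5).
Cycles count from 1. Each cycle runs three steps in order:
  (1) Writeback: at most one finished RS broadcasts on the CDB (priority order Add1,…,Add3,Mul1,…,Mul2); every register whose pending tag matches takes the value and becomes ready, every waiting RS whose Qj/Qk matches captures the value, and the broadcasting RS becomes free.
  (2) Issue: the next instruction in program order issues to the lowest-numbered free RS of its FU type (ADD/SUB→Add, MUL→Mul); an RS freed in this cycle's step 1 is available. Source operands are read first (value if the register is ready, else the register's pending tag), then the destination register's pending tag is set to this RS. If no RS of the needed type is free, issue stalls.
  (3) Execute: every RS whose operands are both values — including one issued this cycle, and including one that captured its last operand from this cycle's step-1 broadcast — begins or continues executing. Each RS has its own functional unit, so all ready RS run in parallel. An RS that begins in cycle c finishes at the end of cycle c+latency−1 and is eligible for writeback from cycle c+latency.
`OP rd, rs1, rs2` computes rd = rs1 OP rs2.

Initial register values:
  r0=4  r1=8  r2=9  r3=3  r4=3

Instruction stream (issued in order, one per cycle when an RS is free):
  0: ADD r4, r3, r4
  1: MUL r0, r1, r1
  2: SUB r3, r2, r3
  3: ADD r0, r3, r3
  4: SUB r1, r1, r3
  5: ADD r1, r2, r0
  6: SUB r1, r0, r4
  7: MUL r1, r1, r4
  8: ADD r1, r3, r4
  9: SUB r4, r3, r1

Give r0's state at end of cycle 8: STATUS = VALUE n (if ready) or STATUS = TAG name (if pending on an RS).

cycle 1: issue ADD r4<-Add1 // r0:4,r1:8,r2:9,r3:3,r4:Add1
cycle 2: issue MUL r0<-Mul1 // r0:Mul1,r1:8,r2:9,r3:3,r4:Add1
cycle 3: CDB Add1=6; issue SUB r3<-Add1 // r0:Mul1,r1:8,r2:9,r3:Add1,r4:6
cycle 4: issue ADD r0<-Add2 // r0:Add2,r1:8,r2:9,r3:Add1,r4:6
cycle 5: CDB Add1=6; issue SUB r1<-Add1 // r0:Add2,r1:Add1,r2:9,r3:6,r4:6
cycle 6: issue ADD r1<-Add3 // r0:Add2,r1:Add3,r2:9,r3:6,r4:6
cycle 7: CDB Add1=2; issue SUB r1<-Add1 // r0:Add2,r1:Add1,r2:9,r3:6,r4:6
cycle 8: CDB Add2=12; issue MUL r1<-Mul2 // r0:12,r1:Mul2,r2:9,r3:6,r4:6

STATUS = VALUE 12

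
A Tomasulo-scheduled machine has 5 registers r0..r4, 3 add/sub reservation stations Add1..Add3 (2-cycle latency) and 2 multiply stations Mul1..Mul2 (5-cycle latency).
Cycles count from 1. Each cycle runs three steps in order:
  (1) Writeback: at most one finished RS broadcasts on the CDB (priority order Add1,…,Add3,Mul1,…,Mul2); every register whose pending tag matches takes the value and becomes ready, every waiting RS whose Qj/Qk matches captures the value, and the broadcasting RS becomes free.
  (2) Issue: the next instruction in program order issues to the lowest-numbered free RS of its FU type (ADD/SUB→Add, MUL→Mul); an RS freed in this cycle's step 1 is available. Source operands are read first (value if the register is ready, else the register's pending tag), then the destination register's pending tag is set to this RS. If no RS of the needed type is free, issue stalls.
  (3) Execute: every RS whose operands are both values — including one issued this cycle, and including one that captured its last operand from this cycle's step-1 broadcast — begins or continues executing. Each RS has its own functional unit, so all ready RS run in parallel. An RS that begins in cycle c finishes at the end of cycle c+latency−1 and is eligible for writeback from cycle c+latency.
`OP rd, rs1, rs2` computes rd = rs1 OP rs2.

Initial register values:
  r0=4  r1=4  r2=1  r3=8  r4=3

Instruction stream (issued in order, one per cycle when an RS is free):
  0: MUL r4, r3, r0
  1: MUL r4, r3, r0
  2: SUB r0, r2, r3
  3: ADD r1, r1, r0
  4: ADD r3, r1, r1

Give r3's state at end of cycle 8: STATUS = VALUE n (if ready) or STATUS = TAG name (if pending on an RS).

STATUS = TAG Add1

c1: issue MUL r4<-Mul1 | r0:4,r1:4,r2:1,r3:8,r4:Mul1
c2: issue MUL r4<-Mul2 | r0:4,r1:4,r2:1,r3:8,r4:Mul2
c3: issue SUB r0<-Add1 | r0:Add1,r1:4,r2:1,r3:8,r4:Mul2
c4: issue ADD r1<-Add2 | r0:Add1,r1:Add2,r2:1,r3:8,r4:Mul2
c5: CDB Add1=-7; issue ADD r3<-Add1 | r0:-7,r1:Add2,r2:1,r3:Add1,r4:Mul2
c6: CDB Mul1=32 | r0:-7,r1:Add2,r2:1,r3:Add1,r4:Mul2
c7: CDB Add2=-3 | r0:-7,r1:-3,r2:1,r3:Add1,r4:Mul2
c8: CDB Mul2=32 | r0:-7,r1:-3,r2:1,r3:Add1,r4:32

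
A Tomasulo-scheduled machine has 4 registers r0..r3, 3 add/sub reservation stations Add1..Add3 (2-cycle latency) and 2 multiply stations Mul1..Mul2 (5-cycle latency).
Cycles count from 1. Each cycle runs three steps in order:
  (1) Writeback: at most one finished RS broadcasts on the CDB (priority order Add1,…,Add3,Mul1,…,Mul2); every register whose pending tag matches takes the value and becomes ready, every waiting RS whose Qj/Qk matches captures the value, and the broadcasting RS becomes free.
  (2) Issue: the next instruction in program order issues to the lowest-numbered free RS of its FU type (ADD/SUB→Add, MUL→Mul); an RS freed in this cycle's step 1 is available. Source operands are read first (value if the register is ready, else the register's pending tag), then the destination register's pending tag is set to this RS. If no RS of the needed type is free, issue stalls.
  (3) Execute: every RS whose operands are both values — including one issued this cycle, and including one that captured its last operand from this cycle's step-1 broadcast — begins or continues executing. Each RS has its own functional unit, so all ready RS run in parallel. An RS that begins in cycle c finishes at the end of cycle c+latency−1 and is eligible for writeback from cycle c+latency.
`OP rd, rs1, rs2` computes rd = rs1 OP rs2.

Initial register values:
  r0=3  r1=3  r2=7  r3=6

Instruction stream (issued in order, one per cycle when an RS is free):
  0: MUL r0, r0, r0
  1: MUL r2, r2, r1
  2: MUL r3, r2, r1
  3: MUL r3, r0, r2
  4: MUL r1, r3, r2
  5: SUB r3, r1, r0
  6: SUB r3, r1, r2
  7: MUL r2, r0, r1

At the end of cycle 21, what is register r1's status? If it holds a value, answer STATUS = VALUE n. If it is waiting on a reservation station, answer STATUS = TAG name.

cycle 1: issue MUL r0<-Mul1 // r0:Mul1,r1:3,r2:7,r3:6
cycle 2: issue MUL r2<-Mul2 // r0:Mul1,r1:3,r2:Mul2,r3:6
cycle 3: stall // r0:Mul1,r1:3,r2:Mul2,r3:6
cycle 4: stall // r0:Mul1,r1:3,r2:Mul2,r3:6
cycle 5: stall // r0:Mul1,r1:3,r2:Mul2,r3:6
cycle 6: CDB Mul1=9; issue MUL r3<-Mul1 // r0:9,r1:3,r2:Mul2,r3:Mul1
cycle 7: CDB Mul2=21; issue MUL r3<-Mul2 // r0:9,r1:3,r2:21,r3:Mul2
cycle 8: stall // r0:9,r1:3,r2:21,r3:Mul2
cycle 9: stall // r0:9,r1:3,r2:21,r3:Mul2
cycle 10: stall // r0:9,r1:3,r2:21,r3:Mul2
cycle 11: stall // r0:9,r1:3,r2:21,r3:Mul2
cycle 12: CDB Mul1=63; issue MUL r1<-Mul1 // r0:9,r1:Mul1,r2:21,r3:Mul2
cycle 13: CDB Mul2=189; issue SUB r3<-Add1 // r0:9,r1:Mul1,r2:21,r3:Add1
cycle 14: issue SUB r3<-Add2 // r0:9,r1:Mul1,r2:21,r3:Add2
cycle 15: issue MUL r2<-Mul2 // r0:9,r1:Mul1,r2:Mul2,r3:Add2
cycle 16: - // r0:9,r1:Mul1,r2:Mul2,r3:Add2
cycle 17: - // r0:9,r1:Mul1,r2:Mul2,r3:Add2
cycle 18: CDB Mul1=3969 // r0:9,r1:3969,r2:Mul2,r3:Add2
cycle 19: - // r0:9,r1:3969,r2:Mul2,r3:Add2
cycle 20: CDB Add1=3960 // r0:9,r1:3969,r2:Mul2,r3:Add2
cycle 21: CDB Add2=3948 // r0:9,r1:3969,r2:Mul2,r3:3948

STATUS = VALUE 3969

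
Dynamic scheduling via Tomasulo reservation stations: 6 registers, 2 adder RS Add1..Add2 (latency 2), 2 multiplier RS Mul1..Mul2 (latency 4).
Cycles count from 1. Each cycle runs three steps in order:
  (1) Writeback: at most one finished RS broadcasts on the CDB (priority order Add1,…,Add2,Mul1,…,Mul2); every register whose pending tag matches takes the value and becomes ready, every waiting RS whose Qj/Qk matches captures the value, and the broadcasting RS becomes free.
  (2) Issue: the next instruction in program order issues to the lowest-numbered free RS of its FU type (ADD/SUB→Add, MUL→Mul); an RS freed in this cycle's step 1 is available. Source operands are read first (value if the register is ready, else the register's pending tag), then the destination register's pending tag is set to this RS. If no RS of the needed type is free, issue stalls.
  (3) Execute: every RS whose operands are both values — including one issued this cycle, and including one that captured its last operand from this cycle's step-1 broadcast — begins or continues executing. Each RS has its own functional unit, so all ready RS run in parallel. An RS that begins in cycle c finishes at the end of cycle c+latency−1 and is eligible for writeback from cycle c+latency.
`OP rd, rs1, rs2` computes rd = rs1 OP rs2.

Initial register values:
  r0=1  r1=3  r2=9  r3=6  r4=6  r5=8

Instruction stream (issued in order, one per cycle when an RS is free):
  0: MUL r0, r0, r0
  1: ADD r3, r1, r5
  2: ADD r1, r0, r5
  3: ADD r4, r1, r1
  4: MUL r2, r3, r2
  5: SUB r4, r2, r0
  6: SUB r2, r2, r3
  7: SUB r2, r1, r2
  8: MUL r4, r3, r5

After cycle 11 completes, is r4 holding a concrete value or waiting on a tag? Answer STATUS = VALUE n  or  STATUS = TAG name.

cycle 1: issue MUL r0<-Mul1 // r0:Mul1,r1:3,r2:9,r3:6,r4:6,r5:8
cycle 2: issue ADD r3<-Add1 // r0:Mul1,r1:3,r2:9,r3:Add1,r4:6,r5:8
cycle 3: issue ADD r1<-Add2 // r0:Mul1,r1:Add2,r2:9,r3:Add1,r4:6,r5:8
cycle 4: CDB Add1=11; issue ADD r4<-Add1 // r0:Mul1,r1:Add2,r2:9,r3:11,r4:Add1,r5:8
cycle 5: CDB Mul1=1; issue MUL r2<-Mul1 // r0:1,r1:Add2,r2:Mul1,r3:11,r4:Add1,r5:8
cycle 6: stall // r0:1,r1:Add2,r2:Mul1,r3:11,r4:Add1,r5:8
cycle 7: CDB Add2=9; issue SUB r4<-Add2 // r0:1,r1:9,r2:Mul1,r3:11,r4:Add2,r5:8
cycle 8: stall // r0:1,r1:9,r2:Mul1,r3:11,r4:Add2,r5:8
cycle 9: CDB Add1=18; issue SUB r2<-Add1 // r0:1,r1:9,r2:Add1,r3:11,r4:Add2,r5:8
cycle 10: CDB Mul1=99; stall // r0:1,r1:9,r2:Add1,r3:11,r4:Add2,r5:8
cycle 11: stall // r0:1,r1:9,r2:Add1,r3:11,r4:Add2,r5:8

STATUS = TAG Add2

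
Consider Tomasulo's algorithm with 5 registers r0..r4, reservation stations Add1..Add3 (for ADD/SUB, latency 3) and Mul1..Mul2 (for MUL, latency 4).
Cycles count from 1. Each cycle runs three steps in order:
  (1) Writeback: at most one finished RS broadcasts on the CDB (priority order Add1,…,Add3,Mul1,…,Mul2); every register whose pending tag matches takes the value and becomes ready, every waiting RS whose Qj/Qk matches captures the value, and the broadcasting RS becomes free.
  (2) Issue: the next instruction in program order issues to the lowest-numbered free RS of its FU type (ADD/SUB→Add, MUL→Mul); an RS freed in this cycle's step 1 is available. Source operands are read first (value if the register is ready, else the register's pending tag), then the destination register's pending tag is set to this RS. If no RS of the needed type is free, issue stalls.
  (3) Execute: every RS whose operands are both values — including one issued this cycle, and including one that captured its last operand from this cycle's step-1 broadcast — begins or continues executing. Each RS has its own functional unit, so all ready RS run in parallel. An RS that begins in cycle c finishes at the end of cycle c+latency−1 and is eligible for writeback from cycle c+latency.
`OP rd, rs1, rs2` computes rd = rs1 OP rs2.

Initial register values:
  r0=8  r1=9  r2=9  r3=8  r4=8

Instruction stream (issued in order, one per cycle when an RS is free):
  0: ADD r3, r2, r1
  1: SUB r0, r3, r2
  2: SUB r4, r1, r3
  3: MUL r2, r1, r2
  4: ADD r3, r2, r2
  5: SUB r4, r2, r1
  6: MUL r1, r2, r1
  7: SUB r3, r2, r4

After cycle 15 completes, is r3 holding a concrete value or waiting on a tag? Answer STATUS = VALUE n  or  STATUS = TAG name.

  c1: issue ADD r3<-Add1  regs: r0:8,r1:9,r2:9,r3:Add1,r4:8
  c2: issue SUB r0<-Add2  regs: r0:Add2,r1:9,r2:9,r3:Add1,r4:8
  c3: issue SUB r4<-Add3  regs: r0:Add2,r1:9,r2:9,r3:Add1,r4:Add3
  c4: CDB Add1=18; issue MUL r2<-Mul1  regs: r0:Add2,r1:9,r2:Mul1,r3:18,r4:Add3
  c5: issue ADD r3<-Add1  regs: r0:Add2,r1:9,r2:Mul1,r3:Add1,r4:Add3
  c6: stall  regs: r0:Add2,r1:9,r2:Mul1,r3:Add1,r4:Add3
  c7: CDB Add2=9; issue SUB r4<-Add2  regs: r0:9,r1:9,r2:Mul1,r3:Add1,r4:Add2
  c8: CDB Add3=-9; issue MUL r1<-Mul2  regs: r0:9,r1:Mul2,r2:Mul1,r3:Add1,r4:Add2
  c9: CDB Mul1=81; issue SUB r3<-Add3  regs: r0:9,r1:Mul2,r2:81,r3:Add3,r4:Add2
  c10: -  regs: r0:9,r1:Mul2,r2:81,r3:Add3,r4:Add2
  c11: -  regs: r0:9,r1:Mul2,r2:81,r3:Add3,r4:Add2
  c12: CDB Add1=162  regs: r0:9,r1:Mul2,r2:81,r3:Add3,r4:Add2
  c13: CDB Add2=72  regs: r0:9,r1:Mul2,r2:81,r3:Add3,r4:72
  c14: CDB Mul2=729  regs: r0:9,r1:729,r2:81,r3:Add3,r4:72
  c15: -  regs: r0:9,r1:729,r2:81,r3:Add3,r4:72

STATUS = TAG Add3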